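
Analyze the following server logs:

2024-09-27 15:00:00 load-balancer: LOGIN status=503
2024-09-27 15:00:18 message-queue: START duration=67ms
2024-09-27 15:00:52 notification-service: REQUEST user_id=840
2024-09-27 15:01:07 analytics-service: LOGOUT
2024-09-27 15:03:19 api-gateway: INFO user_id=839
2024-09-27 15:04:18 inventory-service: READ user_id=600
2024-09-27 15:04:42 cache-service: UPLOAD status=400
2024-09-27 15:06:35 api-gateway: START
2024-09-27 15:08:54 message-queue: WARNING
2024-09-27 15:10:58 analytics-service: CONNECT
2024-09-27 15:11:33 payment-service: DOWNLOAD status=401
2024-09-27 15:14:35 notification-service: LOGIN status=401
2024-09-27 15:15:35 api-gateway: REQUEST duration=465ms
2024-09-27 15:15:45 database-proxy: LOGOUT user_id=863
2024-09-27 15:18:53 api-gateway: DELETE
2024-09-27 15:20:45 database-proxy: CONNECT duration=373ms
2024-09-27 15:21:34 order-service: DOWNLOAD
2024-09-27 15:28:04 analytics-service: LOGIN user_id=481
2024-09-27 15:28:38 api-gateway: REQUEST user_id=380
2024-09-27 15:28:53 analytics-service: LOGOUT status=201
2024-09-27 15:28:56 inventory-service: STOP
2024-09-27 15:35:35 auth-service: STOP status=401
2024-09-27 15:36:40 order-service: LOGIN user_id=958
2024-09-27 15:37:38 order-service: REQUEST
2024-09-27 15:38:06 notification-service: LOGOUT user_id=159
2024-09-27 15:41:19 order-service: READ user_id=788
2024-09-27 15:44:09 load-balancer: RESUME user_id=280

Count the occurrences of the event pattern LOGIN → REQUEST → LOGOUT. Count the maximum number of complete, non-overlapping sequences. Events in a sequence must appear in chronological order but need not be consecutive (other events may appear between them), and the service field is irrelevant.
4

To count sequences:

1. Look for pattern: LOGIN → REQUEST → LOGOUT
2. Greedily scan the log in chronological order, matching each sequence element in turn (ignoring service)
3. Each time the full pattern completes, increment the count and restart matching from the next event
4. Complete non-overlapping sequences found: 4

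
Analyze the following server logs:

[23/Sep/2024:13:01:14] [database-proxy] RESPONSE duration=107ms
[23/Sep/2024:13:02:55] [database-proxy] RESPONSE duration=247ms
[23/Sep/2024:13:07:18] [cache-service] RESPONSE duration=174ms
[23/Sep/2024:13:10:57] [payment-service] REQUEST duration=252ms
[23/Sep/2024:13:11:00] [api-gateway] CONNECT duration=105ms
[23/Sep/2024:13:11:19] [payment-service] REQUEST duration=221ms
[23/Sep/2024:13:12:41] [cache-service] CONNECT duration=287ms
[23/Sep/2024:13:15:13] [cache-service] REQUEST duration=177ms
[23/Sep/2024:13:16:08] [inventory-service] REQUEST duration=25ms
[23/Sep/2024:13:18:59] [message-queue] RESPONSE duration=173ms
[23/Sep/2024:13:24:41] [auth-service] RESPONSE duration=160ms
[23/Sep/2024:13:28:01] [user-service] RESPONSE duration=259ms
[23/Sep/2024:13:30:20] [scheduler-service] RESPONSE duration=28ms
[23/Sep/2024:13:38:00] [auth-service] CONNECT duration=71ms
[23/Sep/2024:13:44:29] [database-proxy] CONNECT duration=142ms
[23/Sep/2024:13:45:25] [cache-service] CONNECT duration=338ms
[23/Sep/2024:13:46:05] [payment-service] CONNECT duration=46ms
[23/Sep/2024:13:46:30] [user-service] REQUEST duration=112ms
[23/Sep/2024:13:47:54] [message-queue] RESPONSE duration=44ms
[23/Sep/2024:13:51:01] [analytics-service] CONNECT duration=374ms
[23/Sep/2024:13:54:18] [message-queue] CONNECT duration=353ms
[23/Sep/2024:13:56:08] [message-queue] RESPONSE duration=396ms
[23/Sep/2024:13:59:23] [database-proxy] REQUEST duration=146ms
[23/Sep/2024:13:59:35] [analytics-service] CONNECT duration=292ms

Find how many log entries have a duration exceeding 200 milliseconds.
10

To count timeouts:

1. Threshold: 200ms
2. Extract duration from each log entry
3. Count entries where duration > 200
4. Timeout count: 10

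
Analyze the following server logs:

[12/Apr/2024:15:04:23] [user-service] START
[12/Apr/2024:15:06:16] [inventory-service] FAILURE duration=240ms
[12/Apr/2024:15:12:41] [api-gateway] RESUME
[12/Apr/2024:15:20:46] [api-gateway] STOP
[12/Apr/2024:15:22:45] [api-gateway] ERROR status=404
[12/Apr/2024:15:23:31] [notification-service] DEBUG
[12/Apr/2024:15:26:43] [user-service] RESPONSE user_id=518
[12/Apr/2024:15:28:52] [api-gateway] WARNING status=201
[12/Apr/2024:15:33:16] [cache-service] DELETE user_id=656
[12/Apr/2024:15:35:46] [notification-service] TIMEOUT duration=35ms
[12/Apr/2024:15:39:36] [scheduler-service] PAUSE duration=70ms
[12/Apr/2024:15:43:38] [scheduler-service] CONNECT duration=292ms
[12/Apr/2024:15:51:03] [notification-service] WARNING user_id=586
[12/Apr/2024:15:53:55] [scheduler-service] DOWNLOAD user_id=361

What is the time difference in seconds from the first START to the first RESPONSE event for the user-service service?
1340

To find the time between events:

1. Locate the first START event for user-service: 12/Apr/2024:15:04:23
2. Locate the first RESPONSE event for user-service: 12/Apr/2024:15:26:43
3. Calculate the difference: 12/Apr/2024:15:26:43 - 12/Apr/2024:15:04:23 = 1340 seconds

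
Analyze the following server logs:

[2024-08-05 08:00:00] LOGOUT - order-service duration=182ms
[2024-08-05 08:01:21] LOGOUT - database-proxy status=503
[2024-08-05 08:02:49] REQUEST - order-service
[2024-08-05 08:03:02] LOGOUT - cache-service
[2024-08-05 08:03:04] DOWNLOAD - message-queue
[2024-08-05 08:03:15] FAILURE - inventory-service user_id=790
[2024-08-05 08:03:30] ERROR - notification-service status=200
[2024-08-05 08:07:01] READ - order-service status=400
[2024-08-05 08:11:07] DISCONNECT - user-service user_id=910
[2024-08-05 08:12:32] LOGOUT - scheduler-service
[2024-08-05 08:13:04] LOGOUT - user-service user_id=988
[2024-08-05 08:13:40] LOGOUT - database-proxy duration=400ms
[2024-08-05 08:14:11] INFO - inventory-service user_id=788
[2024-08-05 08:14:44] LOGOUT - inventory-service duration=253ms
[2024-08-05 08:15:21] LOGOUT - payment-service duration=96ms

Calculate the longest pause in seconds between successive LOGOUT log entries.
570

To find the longest gap:

1. Extract all LOGOUT events in chronological order
2. Calculate time differences between consecutive events
3. Find the maximum difference
4. Longest gap: 570 seconds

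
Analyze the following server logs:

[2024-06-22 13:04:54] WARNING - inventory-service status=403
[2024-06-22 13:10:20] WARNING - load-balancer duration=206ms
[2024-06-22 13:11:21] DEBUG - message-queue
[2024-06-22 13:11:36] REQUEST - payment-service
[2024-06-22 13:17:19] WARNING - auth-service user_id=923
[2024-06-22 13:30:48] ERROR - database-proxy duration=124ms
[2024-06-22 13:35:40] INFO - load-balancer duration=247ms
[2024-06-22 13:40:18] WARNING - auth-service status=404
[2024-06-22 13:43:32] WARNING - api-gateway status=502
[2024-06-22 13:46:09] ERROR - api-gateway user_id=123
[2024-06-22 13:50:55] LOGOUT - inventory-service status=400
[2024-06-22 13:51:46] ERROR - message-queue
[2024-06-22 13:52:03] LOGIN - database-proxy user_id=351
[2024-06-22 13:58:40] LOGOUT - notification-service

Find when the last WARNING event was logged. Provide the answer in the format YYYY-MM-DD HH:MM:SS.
2024-06-22 13:43:32

To find the last event:

1. Filter for all WARNING events
2. Sort by timestamp
3. Select the last one
4. Timestamp: 2024-06-22 13:43:32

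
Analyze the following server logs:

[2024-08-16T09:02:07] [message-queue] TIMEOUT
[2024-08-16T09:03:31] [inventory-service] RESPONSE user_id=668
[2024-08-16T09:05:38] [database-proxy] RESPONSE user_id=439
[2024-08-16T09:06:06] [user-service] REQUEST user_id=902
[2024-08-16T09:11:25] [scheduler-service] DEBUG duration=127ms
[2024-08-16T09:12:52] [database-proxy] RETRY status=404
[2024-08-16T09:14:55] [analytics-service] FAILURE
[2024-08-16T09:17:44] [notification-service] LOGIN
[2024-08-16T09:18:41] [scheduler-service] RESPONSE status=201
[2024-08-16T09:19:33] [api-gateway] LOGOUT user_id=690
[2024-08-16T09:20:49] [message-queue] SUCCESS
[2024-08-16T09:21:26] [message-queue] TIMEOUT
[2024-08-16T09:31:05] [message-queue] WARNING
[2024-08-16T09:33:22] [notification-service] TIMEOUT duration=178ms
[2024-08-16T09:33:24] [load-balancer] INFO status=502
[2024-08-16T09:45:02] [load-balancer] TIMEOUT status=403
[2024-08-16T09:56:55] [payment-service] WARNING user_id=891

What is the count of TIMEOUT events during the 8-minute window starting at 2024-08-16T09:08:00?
0

To count events in the time window:

1. Window boundaries: 2024-08-16T09:08:00 to 2024-08-16T09:16:00
2. Filter for TIMEOUT events within this window
3. Count matching events: 0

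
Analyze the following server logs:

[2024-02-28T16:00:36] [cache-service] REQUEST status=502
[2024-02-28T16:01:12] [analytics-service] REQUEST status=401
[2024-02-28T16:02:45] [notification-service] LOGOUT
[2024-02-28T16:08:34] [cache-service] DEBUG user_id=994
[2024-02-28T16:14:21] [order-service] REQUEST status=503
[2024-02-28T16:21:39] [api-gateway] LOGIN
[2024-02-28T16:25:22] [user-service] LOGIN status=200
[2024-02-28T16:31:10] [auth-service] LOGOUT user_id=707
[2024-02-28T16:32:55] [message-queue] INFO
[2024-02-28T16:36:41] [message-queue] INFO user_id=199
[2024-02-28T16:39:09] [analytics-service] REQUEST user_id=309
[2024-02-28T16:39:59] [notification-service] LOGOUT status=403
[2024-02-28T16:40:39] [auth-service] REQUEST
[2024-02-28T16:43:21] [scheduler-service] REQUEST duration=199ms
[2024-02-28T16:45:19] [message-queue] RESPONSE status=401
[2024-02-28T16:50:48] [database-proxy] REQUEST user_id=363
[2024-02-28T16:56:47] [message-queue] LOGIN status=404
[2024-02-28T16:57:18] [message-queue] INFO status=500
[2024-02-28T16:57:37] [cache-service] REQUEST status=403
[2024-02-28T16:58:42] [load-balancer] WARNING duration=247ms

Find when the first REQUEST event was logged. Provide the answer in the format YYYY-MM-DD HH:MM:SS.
2024-02-28 16:00:36

To find the first event:

1. Filter for all REQUEST events
2. Sort by timestamp
3. Select the first one
4. Timestamp: 2024-02-28 16:00:36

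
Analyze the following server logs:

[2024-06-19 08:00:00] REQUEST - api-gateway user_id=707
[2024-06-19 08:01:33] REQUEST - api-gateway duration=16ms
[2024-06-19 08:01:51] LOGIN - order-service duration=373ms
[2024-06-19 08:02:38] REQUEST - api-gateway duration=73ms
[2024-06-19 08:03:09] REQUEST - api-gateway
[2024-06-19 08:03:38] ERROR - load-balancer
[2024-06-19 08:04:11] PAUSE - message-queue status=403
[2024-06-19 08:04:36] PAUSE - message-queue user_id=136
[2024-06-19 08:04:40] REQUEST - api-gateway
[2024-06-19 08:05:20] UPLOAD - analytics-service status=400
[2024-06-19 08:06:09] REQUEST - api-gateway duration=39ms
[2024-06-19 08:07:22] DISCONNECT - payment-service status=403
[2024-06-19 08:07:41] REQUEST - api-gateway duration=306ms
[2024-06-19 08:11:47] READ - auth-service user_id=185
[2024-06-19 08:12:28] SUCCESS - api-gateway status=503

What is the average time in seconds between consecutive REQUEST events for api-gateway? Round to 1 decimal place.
76.8

To calculate average interval:

1. Find all REQUEST events for api-gateway in order
2. Calculate time gaps between consecutive events
3. Compute mean of gaps: 461 / 6 = 76.8 seconds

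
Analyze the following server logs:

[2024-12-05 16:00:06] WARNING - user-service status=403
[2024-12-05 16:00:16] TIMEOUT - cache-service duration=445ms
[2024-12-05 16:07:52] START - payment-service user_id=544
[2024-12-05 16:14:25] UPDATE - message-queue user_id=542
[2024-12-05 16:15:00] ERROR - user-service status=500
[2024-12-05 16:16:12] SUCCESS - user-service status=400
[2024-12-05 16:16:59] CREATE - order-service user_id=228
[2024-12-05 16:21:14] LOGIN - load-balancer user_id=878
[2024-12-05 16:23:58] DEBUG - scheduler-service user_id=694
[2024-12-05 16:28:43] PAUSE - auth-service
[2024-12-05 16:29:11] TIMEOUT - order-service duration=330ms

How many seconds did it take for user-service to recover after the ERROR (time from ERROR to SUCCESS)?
72

To calculate recovery time:

1. Find ERROR event for user-service: 2024-12-05 16:15:00
2. Find next SUCCESS event for user-service: 2024-12-05 16:16:12
3. Recovery time: 2024-12-05 16:16:12 - 2024-12-05 16:15:00 = 72 seconds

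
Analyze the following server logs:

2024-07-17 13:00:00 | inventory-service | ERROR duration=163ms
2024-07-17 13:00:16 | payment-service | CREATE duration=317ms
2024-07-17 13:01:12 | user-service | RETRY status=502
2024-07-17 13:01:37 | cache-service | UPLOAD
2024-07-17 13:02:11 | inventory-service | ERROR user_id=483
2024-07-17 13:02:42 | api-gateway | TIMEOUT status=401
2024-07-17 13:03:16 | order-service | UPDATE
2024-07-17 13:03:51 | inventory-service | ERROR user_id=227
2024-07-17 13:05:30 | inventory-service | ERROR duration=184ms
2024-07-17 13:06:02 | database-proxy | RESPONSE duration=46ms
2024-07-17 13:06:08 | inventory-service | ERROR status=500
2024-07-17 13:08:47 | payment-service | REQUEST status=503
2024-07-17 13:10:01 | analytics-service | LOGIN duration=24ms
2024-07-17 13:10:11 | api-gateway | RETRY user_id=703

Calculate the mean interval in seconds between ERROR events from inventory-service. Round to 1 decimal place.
92.0

To calculate average interval:

1. Find all ERROR events for inventory-service in order
2. Calculate time gaps between consecutive events
3. Compute mean of gaps: 368 / 4 = 92.0 seconds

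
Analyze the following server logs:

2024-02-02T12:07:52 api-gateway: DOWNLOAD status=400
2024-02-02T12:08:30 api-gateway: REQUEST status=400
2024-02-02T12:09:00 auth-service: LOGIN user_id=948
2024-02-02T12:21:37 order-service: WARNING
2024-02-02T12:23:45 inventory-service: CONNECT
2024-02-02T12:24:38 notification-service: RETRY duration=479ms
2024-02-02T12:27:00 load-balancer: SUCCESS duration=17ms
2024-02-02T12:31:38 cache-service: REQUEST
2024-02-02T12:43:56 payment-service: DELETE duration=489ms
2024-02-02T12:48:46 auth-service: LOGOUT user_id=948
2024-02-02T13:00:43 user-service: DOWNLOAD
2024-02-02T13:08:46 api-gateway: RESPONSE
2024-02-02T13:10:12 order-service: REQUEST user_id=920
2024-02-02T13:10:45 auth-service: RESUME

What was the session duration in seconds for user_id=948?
2386

To calculate session duration:

1. Find LOGIN event for user_id=948: 2024-02-02T12:09:00
2. Find LOGOUT event for user_id=948: 2024-02-02T12:48:46
3. Session duration: 2024-02-02T12:48:46 - 2024-02-02T12:09:00 = 2386 seconds (39 minutes)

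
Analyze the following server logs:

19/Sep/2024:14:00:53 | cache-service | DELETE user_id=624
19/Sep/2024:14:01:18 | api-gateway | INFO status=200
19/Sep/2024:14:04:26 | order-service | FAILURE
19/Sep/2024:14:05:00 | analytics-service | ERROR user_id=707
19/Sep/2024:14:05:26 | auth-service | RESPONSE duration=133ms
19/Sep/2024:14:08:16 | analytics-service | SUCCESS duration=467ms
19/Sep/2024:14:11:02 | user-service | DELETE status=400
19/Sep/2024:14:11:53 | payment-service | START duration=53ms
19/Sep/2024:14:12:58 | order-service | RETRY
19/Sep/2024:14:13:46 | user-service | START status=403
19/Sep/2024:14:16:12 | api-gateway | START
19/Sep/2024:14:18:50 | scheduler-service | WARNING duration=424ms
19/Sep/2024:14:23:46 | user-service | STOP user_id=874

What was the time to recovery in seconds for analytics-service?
196

To calculate recovery time:

1. Find ERROR event for analytics-service: 19/Sep/2024:14:05:00
2. Find next SUCCESS event for analytics-service: 19/Sep/2024:14:08:16
3. Recovery time: 19/Sep/2024:14:08:16 - 19/Sep/2024:14:05:00 = 196 seconds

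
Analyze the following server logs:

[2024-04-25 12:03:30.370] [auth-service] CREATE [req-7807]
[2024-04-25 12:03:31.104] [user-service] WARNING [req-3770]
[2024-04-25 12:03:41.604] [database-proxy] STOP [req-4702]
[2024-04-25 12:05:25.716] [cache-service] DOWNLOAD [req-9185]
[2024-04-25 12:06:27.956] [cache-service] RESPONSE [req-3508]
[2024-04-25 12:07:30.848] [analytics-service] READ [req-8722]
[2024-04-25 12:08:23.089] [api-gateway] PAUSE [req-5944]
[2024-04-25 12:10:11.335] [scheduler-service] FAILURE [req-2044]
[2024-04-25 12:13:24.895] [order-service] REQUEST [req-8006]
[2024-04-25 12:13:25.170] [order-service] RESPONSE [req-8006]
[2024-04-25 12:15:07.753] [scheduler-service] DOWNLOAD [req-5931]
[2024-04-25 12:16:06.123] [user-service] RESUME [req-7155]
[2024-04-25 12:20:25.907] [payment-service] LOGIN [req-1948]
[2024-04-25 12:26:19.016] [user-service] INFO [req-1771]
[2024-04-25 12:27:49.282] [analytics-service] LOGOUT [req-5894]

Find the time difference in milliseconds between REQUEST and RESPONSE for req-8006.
275

To calculate latency:

1. Find REQUEST with id req-8006: 2024-04-25 12:13:24.895
2. Find RESPONSE with id req-8006: 2024-04-25 12:13:25.170
3. Latency: 2024-04-25 12:13:25.170 - 2024-04-25 12:13:24.895 = 275ms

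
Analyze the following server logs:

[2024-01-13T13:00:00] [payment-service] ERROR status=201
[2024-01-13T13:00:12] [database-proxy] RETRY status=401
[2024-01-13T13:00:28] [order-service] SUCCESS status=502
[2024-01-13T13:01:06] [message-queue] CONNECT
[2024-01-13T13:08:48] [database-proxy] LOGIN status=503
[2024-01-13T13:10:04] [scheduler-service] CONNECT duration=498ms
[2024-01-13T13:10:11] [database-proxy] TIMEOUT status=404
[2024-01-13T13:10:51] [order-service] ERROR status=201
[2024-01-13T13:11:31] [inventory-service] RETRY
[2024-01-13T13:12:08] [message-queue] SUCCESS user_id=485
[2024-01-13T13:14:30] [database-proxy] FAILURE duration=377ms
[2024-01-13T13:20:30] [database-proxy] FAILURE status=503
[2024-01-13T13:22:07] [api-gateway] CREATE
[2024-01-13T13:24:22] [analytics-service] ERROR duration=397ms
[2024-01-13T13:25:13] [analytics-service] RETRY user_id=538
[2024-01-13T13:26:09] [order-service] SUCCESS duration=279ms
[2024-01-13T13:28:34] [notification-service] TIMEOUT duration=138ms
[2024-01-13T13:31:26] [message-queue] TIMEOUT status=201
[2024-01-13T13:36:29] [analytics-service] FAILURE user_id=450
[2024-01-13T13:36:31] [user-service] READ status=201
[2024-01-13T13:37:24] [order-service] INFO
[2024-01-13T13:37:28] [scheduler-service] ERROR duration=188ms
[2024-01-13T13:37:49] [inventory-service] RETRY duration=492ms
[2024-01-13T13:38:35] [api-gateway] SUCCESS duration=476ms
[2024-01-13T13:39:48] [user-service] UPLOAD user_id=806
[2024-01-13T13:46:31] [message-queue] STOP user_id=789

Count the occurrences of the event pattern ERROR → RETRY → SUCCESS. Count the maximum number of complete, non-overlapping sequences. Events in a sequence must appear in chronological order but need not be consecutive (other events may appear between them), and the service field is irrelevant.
4

To count sequences:

1. Look for pattern: ERROR → RETRY → SUCCESS
2. Greedily scan the log in chronological order, matching each sequence element in turn (ignoring service)
3. Each time the full pattern completes, increment the count and restart matching from the next event
4. Complete non-overlapping sequences found: 4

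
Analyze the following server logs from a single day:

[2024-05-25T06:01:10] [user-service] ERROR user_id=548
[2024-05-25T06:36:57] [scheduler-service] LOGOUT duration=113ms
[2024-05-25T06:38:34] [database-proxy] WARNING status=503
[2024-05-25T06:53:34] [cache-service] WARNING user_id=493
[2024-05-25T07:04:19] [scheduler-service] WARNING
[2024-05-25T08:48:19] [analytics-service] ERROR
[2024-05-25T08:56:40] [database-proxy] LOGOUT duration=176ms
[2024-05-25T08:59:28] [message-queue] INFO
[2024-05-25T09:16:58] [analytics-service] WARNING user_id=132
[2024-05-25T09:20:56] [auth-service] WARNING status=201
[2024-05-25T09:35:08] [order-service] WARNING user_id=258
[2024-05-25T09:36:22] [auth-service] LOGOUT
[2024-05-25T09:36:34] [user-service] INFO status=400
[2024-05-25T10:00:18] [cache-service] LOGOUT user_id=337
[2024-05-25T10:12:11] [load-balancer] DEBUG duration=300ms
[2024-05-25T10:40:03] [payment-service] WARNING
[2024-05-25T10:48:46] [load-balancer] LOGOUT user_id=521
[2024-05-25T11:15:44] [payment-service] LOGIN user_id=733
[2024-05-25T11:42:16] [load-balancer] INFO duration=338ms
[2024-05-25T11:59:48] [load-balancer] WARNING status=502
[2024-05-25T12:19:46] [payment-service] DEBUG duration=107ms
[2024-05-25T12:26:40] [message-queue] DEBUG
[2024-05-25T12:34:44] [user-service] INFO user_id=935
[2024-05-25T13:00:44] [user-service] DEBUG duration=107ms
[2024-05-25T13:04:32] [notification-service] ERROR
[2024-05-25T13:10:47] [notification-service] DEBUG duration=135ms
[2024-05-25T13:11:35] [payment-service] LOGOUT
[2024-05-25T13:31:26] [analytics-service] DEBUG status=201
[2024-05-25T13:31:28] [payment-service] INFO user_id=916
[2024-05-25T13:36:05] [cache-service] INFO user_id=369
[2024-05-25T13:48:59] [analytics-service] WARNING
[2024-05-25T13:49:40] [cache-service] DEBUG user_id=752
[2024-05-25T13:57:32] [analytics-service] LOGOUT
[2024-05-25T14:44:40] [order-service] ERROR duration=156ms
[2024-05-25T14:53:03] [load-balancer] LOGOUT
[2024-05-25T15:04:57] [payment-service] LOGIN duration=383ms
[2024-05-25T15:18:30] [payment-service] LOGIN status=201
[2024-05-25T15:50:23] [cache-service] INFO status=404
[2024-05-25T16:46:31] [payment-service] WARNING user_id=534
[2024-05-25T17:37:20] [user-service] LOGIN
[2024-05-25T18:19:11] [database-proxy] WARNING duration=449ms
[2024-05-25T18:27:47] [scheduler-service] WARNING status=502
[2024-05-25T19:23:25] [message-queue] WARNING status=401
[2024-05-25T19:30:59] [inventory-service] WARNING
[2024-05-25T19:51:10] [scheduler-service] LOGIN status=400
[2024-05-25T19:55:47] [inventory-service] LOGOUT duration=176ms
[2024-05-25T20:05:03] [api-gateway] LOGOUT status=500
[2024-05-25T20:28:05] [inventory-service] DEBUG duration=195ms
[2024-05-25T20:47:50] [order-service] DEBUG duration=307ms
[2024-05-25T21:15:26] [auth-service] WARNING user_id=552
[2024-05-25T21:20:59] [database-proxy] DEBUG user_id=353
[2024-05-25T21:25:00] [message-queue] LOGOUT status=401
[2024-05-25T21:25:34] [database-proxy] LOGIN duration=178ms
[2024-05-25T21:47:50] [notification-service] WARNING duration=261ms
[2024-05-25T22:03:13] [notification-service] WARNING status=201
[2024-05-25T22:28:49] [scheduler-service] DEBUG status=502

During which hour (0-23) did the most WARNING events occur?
9

To find the peak hour:

1. Group all WARNING events by hour
2. Count events in each hour
3. Find hour with maximum count
4. Peak hour: 9 (with 3 events)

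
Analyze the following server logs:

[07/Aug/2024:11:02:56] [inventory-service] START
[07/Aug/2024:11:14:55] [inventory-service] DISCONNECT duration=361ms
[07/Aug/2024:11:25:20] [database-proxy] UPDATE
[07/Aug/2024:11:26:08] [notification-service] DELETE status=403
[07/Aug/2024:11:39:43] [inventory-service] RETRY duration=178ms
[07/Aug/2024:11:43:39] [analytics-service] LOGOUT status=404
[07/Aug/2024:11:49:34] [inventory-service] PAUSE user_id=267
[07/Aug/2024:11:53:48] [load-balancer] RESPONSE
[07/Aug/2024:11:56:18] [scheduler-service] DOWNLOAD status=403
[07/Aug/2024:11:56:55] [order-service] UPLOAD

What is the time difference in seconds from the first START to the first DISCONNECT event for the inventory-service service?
719

To find the time between events:

1. Locate the first START event for inventory-service: 07/Aug/2024:11:02:56
2. Locate the first DISCONNECT event for inventory-service: 07/Aug/2024:11:14:55
3. Calculate the difference: 07/Aug/2024:11:14:55 - 07/Aug/2024:11:02:56 = 719 seconds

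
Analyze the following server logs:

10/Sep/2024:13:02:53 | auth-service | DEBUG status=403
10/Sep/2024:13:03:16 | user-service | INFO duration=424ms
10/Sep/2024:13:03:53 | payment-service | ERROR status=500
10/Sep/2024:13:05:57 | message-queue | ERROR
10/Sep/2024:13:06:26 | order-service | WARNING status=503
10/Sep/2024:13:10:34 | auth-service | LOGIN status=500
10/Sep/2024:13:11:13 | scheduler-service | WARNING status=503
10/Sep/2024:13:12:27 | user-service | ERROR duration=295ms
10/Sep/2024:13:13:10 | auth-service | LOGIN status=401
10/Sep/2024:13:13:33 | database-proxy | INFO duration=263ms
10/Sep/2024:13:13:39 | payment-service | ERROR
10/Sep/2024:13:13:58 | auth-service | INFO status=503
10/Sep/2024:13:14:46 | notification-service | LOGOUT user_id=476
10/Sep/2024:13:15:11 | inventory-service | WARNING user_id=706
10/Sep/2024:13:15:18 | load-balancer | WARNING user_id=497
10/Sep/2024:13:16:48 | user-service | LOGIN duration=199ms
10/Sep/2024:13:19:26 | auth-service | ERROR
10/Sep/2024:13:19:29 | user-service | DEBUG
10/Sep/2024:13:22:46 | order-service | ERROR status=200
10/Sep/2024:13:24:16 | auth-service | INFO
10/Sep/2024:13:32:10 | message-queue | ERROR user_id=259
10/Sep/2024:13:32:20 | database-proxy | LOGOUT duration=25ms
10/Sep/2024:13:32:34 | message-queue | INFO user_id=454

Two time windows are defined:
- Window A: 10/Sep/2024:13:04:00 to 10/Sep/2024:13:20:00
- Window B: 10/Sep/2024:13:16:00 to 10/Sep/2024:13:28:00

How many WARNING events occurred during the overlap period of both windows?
0

To find overlap events:

1. Window A: 10/Sep/2024:13:04:00 to 10/Sep/2024:13:20:00
2. Window B: 10/Sep/2024:13:16:00 to 10/Sep/2024:13:28:00
3. Overlap period: 10/Sep/2024:13:16:00 to 10/Sep/2024:13:20:00
4. Count WARNING events in overlap: 0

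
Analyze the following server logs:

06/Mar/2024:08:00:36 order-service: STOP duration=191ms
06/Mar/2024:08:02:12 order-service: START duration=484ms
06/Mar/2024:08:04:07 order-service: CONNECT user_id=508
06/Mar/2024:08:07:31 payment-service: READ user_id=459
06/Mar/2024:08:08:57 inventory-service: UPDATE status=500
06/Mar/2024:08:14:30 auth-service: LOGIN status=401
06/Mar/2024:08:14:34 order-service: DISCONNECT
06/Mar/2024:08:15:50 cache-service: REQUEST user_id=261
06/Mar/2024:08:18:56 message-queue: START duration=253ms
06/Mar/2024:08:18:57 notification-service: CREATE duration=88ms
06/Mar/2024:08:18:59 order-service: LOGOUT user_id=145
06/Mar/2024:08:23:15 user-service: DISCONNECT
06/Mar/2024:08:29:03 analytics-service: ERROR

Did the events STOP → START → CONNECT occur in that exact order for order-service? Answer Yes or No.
Yes

To verify sequence order:

1. Find all events in sequence STOP → START → CONNECT for order-service
2. Extract their timestamps
3. Check if timestamps are in ascending order
4. Result: Yes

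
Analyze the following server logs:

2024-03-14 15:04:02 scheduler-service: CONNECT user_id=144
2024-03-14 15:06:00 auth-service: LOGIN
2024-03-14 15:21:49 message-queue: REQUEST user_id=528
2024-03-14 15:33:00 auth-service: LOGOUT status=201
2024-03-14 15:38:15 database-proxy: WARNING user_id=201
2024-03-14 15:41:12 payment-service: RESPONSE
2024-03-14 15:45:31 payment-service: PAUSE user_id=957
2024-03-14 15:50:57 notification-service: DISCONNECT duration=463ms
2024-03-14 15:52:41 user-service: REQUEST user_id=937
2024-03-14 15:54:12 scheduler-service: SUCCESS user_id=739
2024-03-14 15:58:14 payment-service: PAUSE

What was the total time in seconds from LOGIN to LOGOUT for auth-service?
1620

To calculate state duration:

1. Find LOGIN event for auth-service: 2024-03-14 15:06:00
2. Find LOGOUT event for auth-service: 2024-03-14 15:33:00
3. Calculate duration: 2024-03-14 15:33:00 - 2024-03-14 15:06:00 = 1620 seconds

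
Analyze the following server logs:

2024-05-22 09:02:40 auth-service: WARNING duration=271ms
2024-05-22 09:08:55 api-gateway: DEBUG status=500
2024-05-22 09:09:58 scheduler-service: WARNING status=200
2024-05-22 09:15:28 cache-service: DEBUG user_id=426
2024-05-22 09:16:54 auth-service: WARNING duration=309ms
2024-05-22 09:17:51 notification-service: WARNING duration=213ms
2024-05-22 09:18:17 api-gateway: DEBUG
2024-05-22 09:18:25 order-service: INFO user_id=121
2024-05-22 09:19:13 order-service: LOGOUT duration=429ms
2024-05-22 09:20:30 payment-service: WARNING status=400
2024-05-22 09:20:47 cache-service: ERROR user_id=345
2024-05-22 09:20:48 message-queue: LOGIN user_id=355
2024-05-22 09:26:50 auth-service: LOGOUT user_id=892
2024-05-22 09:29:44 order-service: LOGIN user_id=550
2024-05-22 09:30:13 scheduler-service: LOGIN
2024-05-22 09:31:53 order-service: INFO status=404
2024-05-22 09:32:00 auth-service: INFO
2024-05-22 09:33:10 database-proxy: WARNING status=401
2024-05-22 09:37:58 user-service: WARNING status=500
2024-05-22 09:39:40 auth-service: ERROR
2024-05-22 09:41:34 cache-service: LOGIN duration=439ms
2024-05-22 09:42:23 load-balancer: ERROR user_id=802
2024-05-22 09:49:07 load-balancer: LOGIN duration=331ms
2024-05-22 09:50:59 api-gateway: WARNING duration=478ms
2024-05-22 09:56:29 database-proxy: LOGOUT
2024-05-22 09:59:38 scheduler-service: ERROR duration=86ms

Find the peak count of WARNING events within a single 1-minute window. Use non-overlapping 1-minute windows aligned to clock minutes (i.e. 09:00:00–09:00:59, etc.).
1

To find the burst window:

1. Divide the log period into non-overlapping 1-minute windows starting at 09:00
2. Count WARNING events in each window
3. Find the window with maximum count
4. Maximum events in a window: 1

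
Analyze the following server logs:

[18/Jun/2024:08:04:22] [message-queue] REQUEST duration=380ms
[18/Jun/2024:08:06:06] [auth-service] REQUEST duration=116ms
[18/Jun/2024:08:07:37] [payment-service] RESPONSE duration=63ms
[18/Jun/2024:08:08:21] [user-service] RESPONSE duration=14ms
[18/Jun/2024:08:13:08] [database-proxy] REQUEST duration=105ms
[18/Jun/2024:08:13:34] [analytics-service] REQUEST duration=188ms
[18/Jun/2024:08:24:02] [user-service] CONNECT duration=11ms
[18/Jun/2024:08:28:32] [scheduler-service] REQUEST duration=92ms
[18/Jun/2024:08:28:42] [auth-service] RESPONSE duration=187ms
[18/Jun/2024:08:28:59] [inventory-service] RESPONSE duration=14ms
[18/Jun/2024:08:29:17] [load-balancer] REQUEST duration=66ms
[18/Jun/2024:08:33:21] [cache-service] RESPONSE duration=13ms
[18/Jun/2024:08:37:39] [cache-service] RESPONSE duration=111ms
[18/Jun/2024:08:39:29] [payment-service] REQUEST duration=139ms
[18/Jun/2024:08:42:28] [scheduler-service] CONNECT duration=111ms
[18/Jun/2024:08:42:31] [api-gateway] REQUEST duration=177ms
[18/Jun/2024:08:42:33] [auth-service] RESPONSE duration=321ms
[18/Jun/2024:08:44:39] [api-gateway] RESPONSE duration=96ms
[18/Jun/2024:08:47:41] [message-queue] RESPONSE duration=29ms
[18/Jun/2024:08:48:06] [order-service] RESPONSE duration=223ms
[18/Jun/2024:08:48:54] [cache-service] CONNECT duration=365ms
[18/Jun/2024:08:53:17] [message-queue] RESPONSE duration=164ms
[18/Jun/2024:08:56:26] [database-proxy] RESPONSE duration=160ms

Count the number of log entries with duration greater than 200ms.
4

To count timeouts:

1. Threshold: 200ms
2. Extract duration from each log entry
3. Count entries where duration > 200
4. Timeout count: 4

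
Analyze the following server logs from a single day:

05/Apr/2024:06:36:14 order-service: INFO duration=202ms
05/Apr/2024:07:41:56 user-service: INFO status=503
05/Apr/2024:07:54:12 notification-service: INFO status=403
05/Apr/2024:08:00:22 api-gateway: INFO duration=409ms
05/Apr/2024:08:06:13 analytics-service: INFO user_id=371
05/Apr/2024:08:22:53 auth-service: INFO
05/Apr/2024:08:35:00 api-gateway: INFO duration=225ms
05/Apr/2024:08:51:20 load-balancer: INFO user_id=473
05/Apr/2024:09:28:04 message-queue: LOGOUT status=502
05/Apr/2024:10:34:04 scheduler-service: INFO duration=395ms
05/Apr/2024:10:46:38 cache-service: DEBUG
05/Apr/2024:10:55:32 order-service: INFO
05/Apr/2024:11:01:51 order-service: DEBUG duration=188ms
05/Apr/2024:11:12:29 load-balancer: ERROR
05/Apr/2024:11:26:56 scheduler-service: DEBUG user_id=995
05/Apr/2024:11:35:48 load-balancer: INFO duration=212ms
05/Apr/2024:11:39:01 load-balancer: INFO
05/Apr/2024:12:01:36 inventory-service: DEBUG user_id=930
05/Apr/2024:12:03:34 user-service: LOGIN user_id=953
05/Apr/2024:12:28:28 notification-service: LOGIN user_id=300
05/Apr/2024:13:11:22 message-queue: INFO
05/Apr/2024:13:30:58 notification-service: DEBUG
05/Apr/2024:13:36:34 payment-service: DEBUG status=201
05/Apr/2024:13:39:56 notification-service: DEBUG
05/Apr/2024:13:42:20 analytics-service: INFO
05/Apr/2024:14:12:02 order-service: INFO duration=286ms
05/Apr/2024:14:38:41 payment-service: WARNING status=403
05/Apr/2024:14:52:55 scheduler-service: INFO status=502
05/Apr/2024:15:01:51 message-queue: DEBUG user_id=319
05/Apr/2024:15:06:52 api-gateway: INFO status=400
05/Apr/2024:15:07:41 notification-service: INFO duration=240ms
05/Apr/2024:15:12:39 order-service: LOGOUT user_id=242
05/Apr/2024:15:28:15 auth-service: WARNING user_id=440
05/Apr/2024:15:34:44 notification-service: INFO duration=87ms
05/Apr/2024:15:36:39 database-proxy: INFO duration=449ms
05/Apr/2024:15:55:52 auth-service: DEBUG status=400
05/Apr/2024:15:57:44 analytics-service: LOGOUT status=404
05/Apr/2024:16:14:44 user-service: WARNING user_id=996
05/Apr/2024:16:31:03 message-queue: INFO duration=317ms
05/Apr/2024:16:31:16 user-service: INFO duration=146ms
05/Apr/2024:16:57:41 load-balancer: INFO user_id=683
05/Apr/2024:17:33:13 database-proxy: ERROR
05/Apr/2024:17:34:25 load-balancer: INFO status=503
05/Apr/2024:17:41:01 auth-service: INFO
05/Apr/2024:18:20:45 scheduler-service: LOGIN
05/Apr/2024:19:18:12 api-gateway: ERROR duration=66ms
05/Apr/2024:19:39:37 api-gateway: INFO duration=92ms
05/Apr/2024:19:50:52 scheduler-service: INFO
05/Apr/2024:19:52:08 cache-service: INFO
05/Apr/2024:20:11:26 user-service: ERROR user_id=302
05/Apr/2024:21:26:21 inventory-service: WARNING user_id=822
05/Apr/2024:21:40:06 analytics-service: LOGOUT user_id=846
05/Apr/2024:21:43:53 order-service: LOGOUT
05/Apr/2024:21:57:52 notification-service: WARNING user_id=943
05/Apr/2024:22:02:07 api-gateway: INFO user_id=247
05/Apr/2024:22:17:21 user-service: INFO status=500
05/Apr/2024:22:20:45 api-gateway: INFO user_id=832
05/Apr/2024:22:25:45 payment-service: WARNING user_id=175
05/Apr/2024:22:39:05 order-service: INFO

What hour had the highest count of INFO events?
8

To find the peak hour:

1. Group all INFO events by hour
2. Count events in each hour
3. Find hour with maximum count
4. Peak hour: 8 (with 5 events)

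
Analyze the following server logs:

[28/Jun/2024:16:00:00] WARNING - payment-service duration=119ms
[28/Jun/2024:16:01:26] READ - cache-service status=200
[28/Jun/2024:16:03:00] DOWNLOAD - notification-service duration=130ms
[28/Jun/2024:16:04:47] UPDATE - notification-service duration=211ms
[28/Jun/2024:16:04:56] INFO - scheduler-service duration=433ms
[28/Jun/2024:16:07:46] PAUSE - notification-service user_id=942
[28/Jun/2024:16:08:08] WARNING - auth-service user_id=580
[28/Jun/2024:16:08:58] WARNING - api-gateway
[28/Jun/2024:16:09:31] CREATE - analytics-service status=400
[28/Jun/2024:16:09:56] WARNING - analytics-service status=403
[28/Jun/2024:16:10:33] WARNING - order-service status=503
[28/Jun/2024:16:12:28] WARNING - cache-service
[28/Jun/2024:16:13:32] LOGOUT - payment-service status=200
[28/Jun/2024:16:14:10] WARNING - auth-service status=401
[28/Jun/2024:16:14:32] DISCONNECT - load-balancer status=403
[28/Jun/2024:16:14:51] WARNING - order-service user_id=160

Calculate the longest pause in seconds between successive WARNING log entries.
488

To find the longest gap:

1. Extract all WARNING events in chronological order
2. Calculate time differences between consecutive events
3. Find the maximum difference
4. Longest gap: 488 seconds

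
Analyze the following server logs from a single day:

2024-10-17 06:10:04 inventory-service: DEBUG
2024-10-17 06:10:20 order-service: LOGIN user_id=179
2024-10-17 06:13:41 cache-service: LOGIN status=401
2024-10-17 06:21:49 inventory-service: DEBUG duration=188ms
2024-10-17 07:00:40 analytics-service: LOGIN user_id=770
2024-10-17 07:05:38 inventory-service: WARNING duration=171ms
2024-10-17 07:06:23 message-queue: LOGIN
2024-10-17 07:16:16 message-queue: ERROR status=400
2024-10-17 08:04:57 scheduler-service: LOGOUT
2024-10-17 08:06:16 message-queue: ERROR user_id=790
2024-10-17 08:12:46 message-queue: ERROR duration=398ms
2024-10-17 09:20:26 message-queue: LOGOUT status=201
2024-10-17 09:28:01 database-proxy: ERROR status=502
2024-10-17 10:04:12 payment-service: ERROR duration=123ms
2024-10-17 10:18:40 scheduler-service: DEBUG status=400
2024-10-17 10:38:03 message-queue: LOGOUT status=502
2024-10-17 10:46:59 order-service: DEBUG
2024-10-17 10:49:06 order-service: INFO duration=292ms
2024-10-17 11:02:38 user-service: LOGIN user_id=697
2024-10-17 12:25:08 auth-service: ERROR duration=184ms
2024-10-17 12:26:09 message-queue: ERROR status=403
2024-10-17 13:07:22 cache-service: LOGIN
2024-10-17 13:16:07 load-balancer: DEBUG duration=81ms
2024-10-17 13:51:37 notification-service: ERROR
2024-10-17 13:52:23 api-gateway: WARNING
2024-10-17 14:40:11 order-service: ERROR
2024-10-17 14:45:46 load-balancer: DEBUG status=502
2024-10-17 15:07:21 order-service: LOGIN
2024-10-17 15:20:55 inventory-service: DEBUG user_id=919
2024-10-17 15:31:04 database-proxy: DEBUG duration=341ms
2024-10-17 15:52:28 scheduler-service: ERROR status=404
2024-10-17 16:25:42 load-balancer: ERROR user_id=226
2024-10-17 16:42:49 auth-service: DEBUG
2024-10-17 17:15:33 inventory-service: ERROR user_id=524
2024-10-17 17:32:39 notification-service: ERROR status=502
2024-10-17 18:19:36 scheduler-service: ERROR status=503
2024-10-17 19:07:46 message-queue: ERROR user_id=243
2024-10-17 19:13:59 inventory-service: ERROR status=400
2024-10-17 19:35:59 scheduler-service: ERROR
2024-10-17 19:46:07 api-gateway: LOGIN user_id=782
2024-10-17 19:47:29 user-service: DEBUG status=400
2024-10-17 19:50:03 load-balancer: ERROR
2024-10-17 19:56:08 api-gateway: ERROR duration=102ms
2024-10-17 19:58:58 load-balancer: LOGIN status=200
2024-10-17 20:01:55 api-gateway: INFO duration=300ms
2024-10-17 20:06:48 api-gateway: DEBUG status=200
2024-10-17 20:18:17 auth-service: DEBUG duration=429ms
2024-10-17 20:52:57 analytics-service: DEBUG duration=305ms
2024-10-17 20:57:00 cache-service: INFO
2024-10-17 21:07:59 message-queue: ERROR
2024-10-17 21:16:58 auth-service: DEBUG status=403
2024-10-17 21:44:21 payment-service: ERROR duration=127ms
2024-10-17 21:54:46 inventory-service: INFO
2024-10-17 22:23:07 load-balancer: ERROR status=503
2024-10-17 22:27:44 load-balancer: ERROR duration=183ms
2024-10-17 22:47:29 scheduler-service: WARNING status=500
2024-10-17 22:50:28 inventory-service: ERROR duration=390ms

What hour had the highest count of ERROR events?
19

To find the peak hour:

1. Group all ERROR events by hour
2. Count events in each hour
3. Find hour with maximum count
4. Peak hour: 19 (with 5 events)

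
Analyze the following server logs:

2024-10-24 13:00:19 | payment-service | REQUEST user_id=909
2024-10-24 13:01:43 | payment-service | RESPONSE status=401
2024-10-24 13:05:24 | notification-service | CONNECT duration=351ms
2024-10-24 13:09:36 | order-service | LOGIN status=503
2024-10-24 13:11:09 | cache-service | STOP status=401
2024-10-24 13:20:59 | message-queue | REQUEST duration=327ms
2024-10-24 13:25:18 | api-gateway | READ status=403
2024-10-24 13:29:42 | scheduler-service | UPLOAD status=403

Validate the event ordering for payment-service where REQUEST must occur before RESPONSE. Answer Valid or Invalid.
Valid

To validate ordering:

1. Required order: REQUEST → RESPONSE
2. Rule: REQUEST must occur before RESPONSE
3. Check actual order of events for payment-service
4. Result: Valid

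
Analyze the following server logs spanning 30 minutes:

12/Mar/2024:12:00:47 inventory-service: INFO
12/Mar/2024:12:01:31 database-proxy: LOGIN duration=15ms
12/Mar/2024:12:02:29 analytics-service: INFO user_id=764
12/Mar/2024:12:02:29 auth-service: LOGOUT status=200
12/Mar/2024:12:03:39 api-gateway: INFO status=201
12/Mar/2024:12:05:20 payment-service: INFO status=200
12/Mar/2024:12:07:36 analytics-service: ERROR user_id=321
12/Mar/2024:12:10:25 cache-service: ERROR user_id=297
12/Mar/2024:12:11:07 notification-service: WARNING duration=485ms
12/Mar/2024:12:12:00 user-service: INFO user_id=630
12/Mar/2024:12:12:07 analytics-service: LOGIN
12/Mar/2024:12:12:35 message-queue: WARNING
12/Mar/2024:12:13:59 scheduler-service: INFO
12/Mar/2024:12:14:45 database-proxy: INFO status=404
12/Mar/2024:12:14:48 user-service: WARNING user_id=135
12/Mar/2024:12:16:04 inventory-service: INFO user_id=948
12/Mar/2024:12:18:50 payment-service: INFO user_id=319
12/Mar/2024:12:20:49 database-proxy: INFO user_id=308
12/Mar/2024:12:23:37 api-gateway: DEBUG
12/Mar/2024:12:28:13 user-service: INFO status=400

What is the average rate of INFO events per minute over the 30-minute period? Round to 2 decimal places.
0.37

To calculate the rate:

1. Count total INFO events: 11
2. Total time period: 30 minutes
3. Rate = 11 / 30 = 0.37 events per minute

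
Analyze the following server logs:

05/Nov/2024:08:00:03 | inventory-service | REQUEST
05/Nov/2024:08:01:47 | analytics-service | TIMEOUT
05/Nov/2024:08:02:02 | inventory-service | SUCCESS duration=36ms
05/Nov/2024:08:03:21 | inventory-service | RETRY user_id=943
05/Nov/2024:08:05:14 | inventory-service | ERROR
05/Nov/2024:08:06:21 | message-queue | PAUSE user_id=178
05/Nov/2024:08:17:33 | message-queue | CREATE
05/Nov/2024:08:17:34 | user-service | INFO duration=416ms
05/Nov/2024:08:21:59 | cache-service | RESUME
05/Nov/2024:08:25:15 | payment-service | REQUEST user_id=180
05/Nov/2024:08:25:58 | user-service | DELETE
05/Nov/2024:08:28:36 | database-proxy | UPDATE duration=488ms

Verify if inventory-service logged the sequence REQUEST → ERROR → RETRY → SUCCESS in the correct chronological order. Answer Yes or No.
No

To verify sequence order:

1. Find all events in sequence REQUEST → ERROR → RETRY → SUCCESS for inventory-service
2. Extract their timestamps
3. Check if timestamps are in ascending order
4. Result: No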